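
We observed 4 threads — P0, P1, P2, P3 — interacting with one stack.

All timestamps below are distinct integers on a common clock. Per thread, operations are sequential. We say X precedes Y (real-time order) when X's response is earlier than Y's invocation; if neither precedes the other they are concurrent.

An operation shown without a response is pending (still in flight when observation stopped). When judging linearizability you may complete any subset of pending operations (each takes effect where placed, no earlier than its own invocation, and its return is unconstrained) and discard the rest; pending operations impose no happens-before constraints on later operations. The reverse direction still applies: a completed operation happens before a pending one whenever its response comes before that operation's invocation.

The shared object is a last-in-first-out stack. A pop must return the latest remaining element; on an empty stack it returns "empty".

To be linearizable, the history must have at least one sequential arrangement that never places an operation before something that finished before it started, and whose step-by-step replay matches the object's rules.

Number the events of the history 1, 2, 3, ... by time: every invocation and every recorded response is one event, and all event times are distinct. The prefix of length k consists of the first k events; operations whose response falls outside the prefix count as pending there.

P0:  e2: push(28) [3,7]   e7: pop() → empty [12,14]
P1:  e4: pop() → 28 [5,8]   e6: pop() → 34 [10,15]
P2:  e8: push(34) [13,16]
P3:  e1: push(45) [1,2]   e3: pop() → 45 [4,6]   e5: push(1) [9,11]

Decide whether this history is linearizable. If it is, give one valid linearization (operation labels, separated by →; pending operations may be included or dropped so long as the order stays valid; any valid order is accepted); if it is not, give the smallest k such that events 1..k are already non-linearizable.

not linearizable — minimal violating prefix: 15 events

prefix check: 1..14 passes, 1..15 fails once e6's time-15 response joins
checked exhaustively: 18 real-time-consistent orders of 7 completed operations, zero legal stack replays
completion choices over the 1 pending operation (e8) were checked; none helps
e.g. e1, e2, e3, e4, e5, e6, e7 (pending dropped): illegal at step 3, since e3 pop() → 45 cannot apply there
e.g. e1, e2, e3, e4, e5, e7, e6 (pending dropped): illegal at step 3, since e3 pop() → 45 cannot apply there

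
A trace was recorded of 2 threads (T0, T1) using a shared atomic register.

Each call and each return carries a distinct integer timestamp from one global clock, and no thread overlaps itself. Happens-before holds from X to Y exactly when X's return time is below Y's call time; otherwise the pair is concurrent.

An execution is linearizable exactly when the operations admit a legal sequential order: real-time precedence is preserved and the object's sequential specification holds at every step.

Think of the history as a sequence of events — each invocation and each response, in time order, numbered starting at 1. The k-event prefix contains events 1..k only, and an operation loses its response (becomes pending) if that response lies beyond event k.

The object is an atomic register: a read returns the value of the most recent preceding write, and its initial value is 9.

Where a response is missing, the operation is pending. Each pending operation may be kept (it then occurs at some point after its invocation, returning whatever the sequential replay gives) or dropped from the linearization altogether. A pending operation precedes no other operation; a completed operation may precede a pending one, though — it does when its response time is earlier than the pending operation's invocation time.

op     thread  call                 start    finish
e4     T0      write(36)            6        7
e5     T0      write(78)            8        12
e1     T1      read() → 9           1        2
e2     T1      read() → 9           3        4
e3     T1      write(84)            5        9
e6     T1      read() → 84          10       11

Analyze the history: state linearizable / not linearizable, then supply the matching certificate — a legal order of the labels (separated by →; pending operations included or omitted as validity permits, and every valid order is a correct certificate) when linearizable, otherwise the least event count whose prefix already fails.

1. e1 read() → 9, leaving value 9
2. e2 read() → 9, leaving value 9
3. e4 write(36), leaving value 36
4. e3 write(84), leaving value 84
5. e6 read() → 84, leaving value 84
6. e5 write(78), leaving value 78

linearizable — witness: e1 → e2 → e4 → e3 → e6 → e5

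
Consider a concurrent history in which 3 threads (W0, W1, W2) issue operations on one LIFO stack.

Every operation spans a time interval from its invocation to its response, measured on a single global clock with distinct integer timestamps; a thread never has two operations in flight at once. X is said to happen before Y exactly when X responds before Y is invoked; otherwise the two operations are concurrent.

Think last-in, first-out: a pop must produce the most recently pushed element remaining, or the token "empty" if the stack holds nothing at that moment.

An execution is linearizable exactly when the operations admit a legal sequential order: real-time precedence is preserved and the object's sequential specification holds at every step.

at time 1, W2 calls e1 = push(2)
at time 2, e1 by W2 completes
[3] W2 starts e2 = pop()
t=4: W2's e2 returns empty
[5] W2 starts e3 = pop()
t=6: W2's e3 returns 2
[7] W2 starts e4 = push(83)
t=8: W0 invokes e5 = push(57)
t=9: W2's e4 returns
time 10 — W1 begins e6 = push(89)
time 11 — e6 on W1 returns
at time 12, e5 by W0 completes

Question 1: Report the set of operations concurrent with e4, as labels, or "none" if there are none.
e5

overlap test against e4 [7,9]: concurrent iff the interval meets 7..9
e1 [1,2]: before
e2 [3,4]: before
e3 [5,6]: before
e5 [8,12]: concurrent
e6 [10,11]: after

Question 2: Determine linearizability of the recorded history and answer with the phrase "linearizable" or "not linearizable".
not linearizable

events 1..3 are fine; event 4 — the response of e2 at time 4 — makes the prefix non-linearizable
the sole real-time-consistent order of 2 completed operations fails the LIFO stack replay
for example e1, e2 fails at step 2: e2 pop() → empty is not legal there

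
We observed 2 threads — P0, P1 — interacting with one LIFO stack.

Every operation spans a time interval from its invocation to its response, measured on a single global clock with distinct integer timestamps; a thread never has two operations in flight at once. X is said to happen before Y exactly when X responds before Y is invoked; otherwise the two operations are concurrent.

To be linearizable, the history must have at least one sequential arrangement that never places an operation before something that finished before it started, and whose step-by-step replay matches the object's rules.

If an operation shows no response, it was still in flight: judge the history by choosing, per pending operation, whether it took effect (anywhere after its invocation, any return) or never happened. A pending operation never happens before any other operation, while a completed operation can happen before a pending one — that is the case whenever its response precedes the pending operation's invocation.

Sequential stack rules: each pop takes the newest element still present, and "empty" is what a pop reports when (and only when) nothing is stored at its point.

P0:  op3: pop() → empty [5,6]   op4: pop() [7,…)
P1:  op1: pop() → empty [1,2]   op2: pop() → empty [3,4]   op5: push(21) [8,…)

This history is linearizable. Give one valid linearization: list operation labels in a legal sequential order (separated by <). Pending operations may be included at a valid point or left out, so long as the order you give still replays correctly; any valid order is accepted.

step 1: op1 pop() → empty — stack <>
step 2: op2 pop() → empty — stack <>
step 3: op3 pop() → empty — stack <>

op1 < op2 < op3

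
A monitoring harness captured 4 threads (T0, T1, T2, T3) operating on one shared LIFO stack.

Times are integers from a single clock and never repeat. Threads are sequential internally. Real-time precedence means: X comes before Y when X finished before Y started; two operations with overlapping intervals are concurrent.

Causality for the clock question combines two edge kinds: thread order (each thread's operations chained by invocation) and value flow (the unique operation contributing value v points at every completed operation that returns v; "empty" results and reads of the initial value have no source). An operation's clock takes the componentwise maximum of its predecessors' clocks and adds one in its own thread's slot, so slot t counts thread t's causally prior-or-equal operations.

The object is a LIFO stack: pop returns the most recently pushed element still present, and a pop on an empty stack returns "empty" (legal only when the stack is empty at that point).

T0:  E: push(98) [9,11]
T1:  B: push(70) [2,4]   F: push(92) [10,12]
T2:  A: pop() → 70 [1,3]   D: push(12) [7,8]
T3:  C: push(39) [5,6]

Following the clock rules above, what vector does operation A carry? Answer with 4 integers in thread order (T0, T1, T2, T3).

(0, 1, 1, 0)

root op C, invoked 5: fresh clock plus T3's own tick → (0, 0, 0, 1)
root op B, invoked 2: fresh clock plus T1's own tick → (0, 1, 0, 0)
root op E, invoked 9: fresh clock plus T0's own tick → (1, 0, 0, 0)
invoked at 1, A merges VC(B)=(0, 1, 0, 0) and bumps T2's slot → (0, 1, 1, 0)
invoked at 10, F merges VC(B)=(0, 1, 0, 0) and bumps T1's slot → (0, 2, 0, 0)
invoked at 7, D merges VC(A)=(0, 1, 1, 0) and bumps T2's slot → (0, 1, 2, 0)
target: VC(A) = (0, 1, 1, 0)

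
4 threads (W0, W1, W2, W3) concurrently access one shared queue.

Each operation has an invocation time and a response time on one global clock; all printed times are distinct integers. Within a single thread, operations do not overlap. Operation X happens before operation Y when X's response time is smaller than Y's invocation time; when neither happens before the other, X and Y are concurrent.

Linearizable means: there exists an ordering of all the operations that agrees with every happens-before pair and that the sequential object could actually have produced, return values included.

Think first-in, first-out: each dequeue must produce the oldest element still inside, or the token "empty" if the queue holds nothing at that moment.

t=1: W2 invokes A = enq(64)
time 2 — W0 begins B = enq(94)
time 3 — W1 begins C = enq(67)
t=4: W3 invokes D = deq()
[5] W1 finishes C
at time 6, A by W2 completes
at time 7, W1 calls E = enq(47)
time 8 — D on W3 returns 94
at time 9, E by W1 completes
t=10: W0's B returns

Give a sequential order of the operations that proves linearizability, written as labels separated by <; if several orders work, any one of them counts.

B < A < C < D < E

1. B enq(94), leaving queue <94>
2. A enq(64), leaving queue <94,64>
3. C enq(67), leaving queue <94,64,67>
4. D deq() → 94, leaving queue <64,67>
5. E enq(47), leaving queue <64,67,47>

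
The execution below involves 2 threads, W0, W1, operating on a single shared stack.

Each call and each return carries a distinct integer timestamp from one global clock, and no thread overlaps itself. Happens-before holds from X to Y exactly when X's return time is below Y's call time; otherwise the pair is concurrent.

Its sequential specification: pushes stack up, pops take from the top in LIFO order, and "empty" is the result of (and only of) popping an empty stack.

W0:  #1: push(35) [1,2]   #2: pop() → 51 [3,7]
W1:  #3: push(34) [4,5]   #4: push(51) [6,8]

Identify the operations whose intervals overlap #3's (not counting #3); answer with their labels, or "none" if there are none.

#2

#3 spans [4,5]; an op avoiding the whole window 4..5 is ordered, any other is concurrent
#1 [1,2]: before
#2 [3,7]: concurrent
#4 [6,8]: after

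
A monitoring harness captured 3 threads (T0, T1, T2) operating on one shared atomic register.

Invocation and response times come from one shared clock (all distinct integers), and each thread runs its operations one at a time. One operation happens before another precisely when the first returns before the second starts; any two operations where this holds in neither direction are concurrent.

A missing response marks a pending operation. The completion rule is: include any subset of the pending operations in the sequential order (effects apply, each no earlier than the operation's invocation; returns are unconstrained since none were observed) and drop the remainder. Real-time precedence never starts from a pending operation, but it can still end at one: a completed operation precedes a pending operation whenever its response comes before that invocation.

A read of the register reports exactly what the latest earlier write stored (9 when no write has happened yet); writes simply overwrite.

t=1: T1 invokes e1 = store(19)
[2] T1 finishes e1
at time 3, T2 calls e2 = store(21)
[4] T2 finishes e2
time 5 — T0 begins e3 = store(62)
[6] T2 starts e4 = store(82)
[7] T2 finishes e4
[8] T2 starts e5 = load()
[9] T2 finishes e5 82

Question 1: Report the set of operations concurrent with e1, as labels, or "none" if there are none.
e1 spans [1,2]: anything still running between times 1 and 2 counts as concurrent
e2 [3,4]: after
e3 [5,…): after
e4 [6,7]: after
e5 [8,9]: after

none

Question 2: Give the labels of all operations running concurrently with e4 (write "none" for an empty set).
e4 spans [6,7]; an op avoiding the whole window 6..7 is ordered, any other is concurrent
e1 [1,2]: before
e2 [3,4]: before
e3 [5,…): concurrent
e5 [8,9]: after

e3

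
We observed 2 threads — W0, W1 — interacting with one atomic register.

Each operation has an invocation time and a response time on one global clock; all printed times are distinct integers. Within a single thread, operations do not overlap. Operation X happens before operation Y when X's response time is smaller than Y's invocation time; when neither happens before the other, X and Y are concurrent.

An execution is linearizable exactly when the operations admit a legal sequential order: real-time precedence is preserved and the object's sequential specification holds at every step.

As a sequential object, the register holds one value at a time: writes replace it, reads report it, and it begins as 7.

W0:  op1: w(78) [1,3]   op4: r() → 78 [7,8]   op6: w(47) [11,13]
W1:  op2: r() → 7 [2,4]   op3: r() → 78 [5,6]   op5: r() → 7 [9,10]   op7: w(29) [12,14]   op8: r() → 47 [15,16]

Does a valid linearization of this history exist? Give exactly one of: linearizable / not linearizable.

events 1..9 are fine; event 10 — the response of op5 at time 10 — makes the prefix non-linearizable
5 completed operations, 2 real-time-consistent orders — every atomic register replay fails
one such order, op1, op2, op3, op4, op5, breaks at step 2 where op2 r() → 7 is illegal
one such order, op2, op1, op3, op4, op5, breaks at step 5 where op5 r() → 7 is illegal

not linearizable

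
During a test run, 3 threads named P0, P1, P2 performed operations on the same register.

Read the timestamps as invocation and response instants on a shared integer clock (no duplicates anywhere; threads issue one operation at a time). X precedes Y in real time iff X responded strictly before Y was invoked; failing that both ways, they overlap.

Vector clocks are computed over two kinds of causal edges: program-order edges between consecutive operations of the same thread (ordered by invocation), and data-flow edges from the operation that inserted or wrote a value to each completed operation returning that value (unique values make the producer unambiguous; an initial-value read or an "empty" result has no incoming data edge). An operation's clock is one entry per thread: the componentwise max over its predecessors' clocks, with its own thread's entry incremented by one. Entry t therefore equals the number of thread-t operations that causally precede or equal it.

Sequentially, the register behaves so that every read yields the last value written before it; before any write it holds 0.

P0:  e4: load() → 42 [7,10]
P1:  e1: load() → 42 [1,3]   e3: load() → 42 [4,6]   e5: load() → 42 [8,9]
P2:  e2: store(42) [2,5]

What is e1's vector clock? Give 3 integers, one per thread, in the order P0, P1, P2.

(0, 1, 1)

VC(e2, invoked at 2): no causal predecessors; +1 on P2 → (0, 0, 1)
merge at e1 (invoked 1): VC(e2)=(0, 0, 1), own-thread bump on P1 → (0, 1, 1)
merge at e4 (invoked 7): VC(e2)=(0, 0, 1), own-thread bump on P0 → (1, 0, 1)
merge at e3 (invoked 4): VC(e1)=(0, 1, 1), VC(e2)=(0, 0, 1), own-thread bump on P1 → (0, 2, 1)
merge at e5 (invoked 8): VC(e2)=(0, 0, 1), VC(e3)=(0, 2, 1), own-thread bump on P1 → (0, 3, 1)
target: VC(e1) = (0, 1, 1)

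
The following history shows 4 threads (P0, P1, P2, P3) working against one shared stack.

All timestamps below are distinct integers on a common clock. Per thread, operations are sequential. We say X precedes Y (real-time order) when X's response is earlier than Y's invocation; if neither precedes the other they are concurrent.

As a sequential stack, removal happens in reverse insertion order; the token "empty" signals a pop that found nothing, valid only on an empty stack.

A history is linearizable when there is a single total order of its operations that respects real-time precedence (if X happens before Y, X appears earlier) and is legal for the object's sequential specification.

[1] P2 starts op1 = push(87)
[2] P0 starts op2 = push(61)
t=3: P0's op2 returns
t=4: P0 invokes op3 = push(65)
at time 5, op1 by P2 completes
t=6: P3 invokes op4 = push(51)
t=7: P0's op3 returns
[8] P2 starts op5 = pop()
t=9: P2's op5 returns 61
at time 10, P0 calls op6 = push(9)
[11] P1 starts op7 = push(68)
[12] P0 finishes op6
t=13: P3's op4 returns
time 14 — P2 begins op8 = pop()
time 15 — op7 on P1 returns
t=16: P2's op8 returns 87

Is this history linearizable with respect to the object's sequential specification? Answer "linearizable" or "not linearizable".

prefix check: 1..8 passes, 1..9 fails once op5's time-9 response joins
no legal order exists: 3 real-time-consistent candidates over 4 completed stack operations, all rejected
every completion of the 1 pending operation (op4) was checked; none linearizes
take op1, op2, op3, op5 (pending dropped): step 4 already fails, because op5 pop() → 61 cannot occur there
take op2, op1, op3, op5 (pending dropped): step 4 already fails, because op5 pop() → 61 cannot occur there

not linearizable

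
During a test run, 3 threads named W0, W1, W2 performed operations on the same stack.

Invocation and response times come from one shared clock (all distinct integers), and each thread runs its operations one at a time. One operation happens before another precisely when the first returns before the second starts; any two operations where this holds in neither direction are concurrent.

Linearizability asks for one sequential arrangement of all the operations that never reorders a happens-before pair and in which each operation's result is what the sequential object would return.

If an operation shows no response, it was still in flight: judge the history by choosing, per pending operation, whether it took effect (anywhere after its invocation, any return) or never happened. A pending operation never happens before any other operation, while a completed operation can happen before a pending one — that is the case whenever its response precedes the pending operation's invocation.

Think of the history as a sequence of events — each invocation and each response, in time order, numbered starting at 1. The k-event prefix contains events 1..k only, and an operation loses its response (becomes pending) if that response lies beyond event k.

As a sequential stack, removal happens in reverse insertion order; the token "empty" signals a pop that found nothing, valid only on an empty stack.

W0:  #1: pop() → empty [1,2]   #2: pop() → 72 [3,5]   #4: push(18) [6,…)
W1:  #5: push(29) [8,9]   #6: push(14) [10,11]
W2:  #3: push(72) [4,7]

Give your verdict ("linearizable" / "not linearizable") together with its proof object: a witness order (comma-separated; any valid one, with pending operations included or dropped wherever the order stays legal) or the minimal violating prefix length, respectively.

1. #1 pop() → empty, leaving stack <>
2. #3 push(72), leaving stack <72>
3. #2 pop() → 72, leaving stack <>
4. #4 push(18) (pending, included), leaving stack <18>
5. #5 push(29), leaving stack <18,29>
6. #6 push(14), leaving stack <18,29,14>

linearizable — witness: #1, #3, #2, #4, #5, #6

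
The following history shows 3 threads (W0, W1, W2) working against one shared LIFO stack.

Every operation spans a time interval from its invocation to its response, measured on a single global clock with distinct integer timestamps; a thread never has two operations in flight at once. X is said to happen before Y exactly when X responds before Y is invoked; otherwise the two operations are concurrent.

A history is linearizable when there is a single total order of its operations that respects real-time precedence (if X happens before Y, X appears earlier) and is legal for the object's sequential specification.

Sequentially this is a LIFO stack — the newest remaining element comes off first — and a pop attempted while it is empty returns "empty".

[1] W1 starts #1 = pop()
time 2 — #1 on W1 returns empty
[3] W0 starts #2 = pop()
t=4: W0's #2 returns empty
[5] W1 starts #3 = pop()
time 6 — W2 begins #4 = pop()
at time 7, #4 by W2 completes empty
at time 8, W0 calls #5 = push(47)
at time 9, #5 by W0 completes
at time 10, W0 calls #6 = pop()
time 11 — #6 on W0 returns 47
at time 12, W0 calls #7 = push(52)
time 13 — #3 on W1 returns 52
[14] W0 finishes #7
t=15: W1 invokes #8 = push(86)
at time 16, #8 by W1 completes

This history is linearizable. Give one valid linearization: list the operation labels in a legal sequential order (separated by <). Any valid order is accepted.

1. #1 pop() → empty, leaving stack <>
2. #2 pop() → empty, leaving stack <>
3. #4 pop() → empty, leaving stack <>
4. #5 push(47), leaving stack <47>
5. #6 pop() → 47, leaving stack <>
6. #7 push(52), leaving stack <52>
7. #3 pop() → 52, leaving stack <>
8. #8 push(86), leaving stack <86>

#1 < #2 < #4 < #5 < #6 < #7 < #3 < #8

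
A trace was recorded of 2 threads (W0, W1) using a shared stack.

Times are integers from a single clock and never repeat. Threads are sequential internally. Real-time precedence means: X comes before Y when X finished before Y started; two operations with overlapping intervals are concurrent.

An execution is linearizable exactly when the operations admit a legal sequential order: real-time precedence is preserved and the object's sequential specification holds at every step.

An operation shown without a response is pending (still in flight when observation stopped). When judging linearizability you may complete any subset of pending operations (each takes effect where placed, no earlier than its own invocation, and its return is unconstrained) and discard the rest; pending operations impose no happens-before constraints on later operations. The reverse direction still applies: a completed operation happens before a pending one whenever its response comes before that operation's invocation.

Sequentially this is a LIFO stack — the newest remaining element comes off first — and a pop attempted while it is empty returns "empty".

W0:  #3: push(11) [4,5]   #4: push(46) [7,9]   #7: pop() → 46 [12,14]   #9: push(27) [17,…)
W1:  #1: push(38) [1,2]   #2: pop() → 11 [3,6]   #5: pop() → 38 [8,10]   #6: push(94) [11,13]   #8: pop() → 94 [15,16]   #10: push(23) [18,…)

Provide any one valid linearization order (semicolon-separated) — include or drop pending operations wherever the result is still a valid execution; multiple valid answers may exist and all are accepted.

after step 1 (#1 push(38)): stack <38>
after step 2 (#3 push(11)): stack <38,11>
after step 3 (#2 pop() → 11): stack <38>
after step 4 (#5 pop() → 38): stack <>
after step 5 (#4 push(46)): stack <46>
after step 6 (#7 pop() → 46): stack <>
after step 7 (#6 push(94)): stack <94>
after step 8 (#8 pop() → 94): stack <>

#1; #3; #2; #5; #4; #7; #6; #8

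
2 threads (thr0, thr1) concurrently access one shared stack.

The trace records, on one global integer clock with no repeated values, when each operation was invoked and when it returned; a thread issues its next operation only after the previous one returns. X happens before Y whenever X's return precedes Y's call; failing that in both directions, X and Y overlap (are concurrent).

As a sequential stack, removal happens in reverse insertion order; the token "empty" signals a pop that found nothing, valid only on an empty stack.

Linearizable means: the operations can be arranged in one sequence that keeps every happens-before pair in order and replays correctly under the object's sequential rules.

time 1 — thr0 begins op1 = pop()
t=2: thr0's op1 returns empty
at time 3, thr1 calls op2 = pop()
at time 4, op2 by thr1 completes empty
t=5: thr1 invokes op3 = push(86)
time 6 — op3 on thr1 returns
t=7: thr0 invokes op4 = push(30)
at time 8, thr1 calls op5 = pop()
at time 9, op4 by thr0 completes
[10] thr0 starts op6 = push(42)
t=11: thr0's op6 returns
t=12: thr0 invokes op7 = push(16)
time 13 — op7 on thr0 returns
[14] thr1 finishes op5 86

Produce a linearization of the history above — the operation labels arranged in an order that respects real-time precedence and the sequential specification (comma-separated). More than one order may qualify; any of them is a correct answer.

after step 1 (op1 pop() → empty): stack <>
after step 2 (op2 pop() → empty): stack <>
after step 3 (op3 push(86)): stack <86>
after step 4 (op5 pop() → 86): stack <>
after step 5 (op4 push(30)): stack <30>
after step 6 (op6 push(42)): stack <30,42>
after step 7 (op7 push(16)): stack <30,42,16>

op1, op2, op3, op5, op4, op6, op7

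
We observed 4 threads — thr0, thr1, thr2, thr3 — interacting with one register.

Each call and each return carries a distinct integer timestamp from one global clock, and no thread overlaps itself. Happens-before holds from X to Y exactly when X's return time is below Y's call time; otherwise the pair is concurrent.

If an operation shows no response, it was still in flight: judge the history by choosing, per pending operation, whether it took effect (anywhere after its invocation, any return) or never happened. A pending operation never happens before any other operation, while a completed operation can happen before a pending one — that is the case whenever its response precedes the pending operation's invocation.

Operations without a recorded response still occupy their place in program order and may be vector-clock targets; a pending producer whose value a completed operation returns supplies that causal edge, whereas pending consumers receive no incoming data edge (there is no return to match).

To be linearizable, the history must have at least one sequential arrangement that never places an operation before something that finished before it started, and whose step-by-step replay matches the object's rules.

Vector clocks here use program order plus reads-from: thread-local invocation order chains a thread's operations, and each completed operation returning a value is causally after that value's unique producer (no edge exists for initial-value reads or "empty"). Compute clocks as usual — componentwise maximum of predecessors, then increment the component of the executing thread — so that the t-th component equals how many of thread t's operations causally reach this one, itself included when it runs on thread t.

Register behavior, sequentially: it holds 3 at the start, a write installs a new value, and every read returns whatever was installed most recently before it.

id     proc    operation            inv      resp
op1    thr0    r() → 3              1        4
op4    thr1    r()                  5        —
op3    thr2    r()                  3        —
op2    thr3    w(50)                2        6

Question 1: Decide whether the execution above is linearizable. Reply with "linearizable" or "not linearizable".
linearizable

one valid linearization: op1, op2
step 1: op1 r() → 3 — value 3
step 2: op2 w(50) — value 50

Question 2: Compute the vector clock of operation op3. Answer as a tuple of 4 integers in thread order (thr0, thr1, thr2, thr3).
Answer: (0, 0, 1, 0)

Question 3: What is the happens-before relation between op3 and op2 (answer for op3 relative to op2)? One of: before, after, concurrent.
Answer: concurrent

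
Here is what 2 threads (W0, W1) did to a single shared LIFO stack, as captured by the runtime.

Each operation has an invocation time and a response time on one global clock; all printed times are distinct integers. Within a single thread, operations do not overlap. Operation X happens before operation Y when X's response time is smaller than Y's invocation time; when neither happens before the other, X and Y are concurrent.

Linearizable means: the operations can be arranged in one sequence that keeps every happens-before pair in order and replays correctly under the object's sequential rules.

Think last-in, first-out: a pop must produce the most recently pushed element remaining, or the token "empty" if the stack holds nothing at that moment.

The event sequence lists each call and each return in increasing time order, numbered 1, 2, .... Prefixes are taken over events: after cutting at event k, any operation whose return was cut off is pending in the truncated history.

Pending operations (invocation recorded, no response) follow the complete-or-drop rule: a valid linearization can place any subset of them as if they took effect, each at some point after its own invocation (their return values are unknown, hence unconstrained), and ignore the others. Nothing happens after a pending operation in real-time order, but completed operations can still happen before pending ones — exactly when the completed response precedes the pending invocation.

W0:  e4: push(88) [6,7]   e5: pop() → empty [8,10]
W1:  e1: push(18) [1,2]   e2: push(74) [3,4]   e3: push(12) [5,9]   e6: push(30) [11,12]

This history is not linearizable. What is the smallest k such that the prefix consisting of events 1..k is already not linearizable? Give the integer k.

10

a valid linearization of events 1..9 exists, for instance e1, e2, e3, e4:
step 1: e1 push(18) — stack <18>
step 2: e2 push(74) — stack <18,74>
step 3: e3 push(12) — stack <18,74,12>
step 4: e4 push(88) — stack <18,74,12,88>
once event 10 joins (e5's response, time 10), exhaustive search finds no witness
for example e1, e2, e3, e4, e5 fails at step 5: e5 pop() → empty is not legal there
for example e1, e2, e4, e3, e5 fails at step 5: e5 pop() → empty is not legal there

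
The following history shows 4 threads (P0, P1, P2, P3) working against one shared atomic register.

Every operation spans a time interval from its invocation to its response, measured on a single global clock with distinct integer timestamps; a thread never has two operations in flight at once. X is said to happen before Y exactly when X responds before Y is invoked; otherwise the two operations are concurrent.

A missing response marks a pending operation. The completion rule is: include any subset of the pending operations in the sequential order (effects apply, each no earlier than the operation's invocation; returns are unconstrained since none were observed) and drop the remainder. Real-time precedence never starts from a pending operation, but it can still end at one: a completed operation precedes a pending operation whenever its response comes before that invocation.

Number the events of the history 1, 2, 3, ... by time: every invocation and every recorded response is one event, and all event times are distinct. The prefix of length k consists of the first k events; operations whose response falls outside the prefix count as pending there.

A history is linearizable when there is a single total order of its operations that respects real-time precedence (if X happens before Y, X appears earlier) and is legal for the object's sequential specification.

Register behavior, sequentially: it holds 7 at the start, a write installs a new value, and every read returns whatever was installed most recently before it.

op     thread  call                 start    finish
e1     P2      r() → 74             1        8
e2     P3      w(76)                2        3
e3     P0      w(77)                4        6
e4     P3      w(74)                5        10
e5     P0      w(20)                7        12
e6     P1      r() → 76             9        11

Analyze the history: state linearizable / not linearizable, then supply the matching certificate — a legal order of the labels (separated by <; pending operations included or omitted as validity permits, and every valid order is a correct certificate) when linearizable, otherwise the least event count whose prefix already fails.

not linearizable — minimal violating prefix: 11 events

prefix check: 1..10 passes, 1..11 fails once e6's time-11 response joins
the 5 completed operations admit 11 real-time orders; each fails the atomic register replay
no completion choice of the 1 pending operation (e5) rescues it — every subset was tried
sample order e1, e2, e3, e4, e6 (pending dropped) stalls at step 1 — e1 r() → 74 has no legal effect
sample order e1, e2, e3, e6, e4 (pending dropped) stalls at step 1 — e1 r() → 74 has no legal effect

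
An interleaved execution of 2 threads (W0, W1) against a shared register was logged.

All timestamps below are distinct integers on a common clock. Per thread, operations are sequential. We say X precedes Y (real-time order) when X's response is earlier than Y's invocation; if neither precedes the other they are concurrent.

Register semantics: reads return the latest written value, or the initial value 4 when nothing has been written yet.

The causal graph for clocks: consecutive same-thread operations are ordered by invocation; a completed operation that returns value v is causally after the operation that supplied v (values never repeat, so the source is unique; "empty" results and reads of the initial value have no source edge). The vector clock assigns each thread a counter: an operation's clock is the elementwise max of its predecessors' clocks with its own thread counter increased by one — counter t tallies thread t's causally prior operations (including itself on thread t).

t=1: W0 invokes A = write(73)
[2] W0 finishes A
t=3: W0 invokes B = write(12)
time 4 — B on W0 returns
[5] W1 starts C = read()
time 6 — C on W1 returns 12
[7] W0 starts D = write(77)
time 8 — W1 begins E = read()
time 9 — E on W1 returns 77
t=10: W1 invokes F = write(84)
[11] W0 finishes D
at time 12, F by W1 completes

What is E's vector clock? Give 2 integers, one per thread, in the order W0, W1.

(3, 2)

VC(A, invoked at 1): no causal predecessors; +1 on W0 → (1, 0)
merge at B (invoked 3): VC(A)=(1, 0), own-thread bump on W0 → (2, 0)
merge at C (invoked 5): VC(B)=(2, 0), own-thread bump on W1 → (2, 1)
merge at D (invoked 7): VC(B)=(2, 0), own-thread bump on W0 → (3, 0)
merge at E (invoked 8): VC(C)=(2, 1), VC(D)=(3, 0), own-thread bump on W1 → (3, 2)
merge at F (invoked 10): VC(E)=(3, 2), own-thread bump on W1 → (3, 3)
target: VC(E) = (3, 2)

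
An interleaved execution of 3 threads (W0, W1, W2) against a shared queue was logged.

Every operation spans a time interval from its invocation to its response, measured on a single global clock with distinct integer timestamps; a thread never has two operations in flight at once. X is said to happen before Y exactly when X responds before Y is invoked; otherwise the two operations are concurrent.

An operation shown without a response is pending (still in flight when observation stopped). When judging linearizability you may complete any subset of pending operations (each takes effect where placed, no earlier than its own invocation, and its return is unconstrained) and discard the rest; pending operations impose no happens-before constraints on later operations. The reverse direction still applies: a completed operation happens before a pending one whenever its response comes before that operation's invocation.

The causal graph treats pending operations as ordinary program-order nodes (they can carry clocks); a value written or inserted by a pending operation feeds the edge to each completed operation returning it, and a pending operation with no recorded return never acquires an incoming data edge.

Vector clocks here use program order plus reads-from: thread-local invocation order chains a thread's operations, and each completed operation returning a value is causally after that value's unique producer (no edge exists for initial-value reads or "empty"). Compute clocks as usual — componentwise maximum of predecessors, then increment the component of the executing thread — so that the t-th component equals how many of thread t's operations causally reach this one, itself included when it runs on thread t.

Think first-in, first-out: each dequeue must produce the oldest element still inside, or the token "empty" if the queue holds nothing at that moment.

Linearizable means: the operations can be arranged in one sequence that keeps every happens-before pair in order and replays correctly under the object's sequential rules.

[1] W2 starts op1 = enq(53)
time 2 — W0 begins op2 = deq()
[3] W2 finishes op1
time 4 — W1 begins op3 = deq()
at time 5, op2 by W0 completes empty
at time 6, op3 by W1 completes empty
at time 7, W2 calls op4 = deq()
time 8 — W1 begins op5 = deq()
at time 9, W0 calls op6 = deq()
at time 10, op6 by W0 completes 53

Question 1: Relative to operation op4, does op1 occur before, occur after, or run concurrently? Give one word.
op1 spans [1,3], op4 spans [7,…)
resp(op1)=3 < inv(op4)=7

before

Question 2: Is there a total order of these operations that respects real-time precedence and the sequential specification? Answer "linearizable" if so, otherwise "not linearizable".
cut after 5 events: linearizable; cut after 6 events (op3 responds, time 6): not linearizable
all 3 real-time-respecting orders fail — 3 completed queue operations, no legal replay
one such order, op1, op2, op3, breaks at step 2 where op2 deq() → empty is illegal
one such order, op1, op3, op2, breaks at step 2 where op3 deq() → empty is illegal

not linearizable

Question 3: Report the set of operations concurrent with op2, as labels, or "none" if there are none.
overlap test against op2 [2,5]: concurrent iff the interval meets 2..5
op1 [1,3]: concurrent
op3 [4,6]: concurrent
op4 [7,…): after
op5 [8,…): after
op6 [9,10]: after

op1, op3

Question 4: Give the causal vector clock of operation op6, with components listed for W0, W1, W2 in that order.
root op op1, invoked 1: fresh clock plus W2's own tick → (0, 0, 1)
root op op3, invoked 4: fresh clock plus W1's own tick → (0, 1, 0)
root op op2, invoked 2: fresh clock plus W0's own tick → (1, 0, 0)
invoked at 7, op4 merges VC(op1)=(0, 0, 1) and bumps W2's slot → (0, 0, 2)
invoked at 8, op5 merges VC(op3)=(0, 1, 0) and bumps W1's slot → (0, 2, 0)
invoked at 9, op6 merges VC(op1)=(0, 0, 1), VC(op2)=(1, 0, 0) and bumps W0's slot → (2, 0, 1)
target: VC(op6) = (2, 0, 1)

(2, 0, 1)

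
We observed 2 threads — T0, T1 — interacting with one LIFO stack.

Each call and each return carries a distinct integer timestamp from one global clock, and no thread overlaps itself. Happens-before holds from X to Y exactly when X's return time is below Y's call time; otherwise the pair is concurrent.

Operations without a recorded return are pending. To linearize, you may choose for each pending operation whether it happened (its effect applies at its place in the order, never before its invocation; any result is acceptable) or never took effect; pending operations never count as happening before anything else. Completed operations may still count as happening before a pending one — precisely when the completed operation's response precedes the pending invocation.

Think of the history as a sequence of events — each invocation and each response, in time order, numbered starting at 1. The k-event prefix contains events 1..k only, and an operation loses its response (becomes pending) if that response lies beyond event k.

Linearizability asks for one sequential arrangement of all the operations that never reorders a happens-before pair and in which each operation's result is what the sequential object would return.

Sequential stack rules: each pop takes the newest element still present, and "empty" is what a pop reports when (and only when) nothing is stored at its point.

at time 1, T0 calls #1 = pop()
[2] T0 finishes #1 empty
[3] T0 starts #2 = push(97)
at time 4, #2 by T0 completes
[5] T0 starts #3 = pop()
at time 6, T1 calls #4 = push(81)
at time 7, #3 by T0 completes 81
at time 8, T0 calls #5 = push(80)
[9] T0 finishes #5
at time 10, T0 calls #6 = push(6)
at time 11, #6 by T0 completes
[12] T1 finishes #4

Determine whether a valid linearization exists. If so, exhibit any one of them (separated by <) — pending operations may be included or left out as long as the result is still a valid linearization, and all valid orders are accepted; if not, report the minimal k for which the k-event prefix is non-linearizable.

linearizable — witness: #1 < #2 < #4 < #3 < #5 < #6

step 1: #1 pop() → empty — stack <>
step 2: #2 push(97) — stack <97>
step 3: #4 push(81) — stack <97,81>
step 4: #3 pop() → 81 — stack <97>
step 5: #5 push(80) — stack <97,80>
step 6: #6 push(6) — stack <97,80,6>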